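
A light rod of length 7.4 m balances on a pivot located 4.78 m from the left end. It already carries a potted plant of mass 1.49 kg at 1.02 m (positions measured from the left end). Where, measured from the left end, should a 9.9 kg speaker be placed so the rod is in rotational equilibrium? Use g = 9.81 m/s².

x ≈ 5.35 m from the left end

Taking torques about the pivot (at 4.78 m from the left end):
Potted plant: 1.49 × 9.81 = 14.62 N down at 1.02 m → arm 3.76 m, τ = 14.62 × 3.76 = 54.97 N·m counterclockwise.
Net moment of existing loads = 54.97 N·m counterclockwise.
The speaker weighs 9.9 × 9.81 = 97.12 N and must supply an equal clockwise moment, so its lever arm about the pivot is 54.97 / 97.12 = 0.566 m.
That puts it at 4.78 + 0.566 = 5.35 m from the left end.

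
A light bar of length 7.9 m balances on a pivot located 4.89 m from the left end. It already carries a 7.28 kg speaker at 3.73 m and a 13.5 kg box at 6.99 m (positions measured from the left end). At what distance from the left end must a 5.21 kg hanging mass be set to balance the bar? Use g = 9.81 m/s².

Sum moments about the pivot (at 4.89 m from the left end) (the support reaction has zero arm there).
Speaker: 7.28 × 9.81 = 71.42 N down at 3.73 m → arm 1.16 m, τ = 71.42 × 1.16 = 82.85 N·m counterclockwise.
Box: 13.5 × 9.81 = 132.4 N down at 6.99 m → arm 2.1 m, τ = 132.4 × 2.1 = 278 N·m clockwise.
Net moment of existing loads = 195.2 N·m clockwise.
The hanging mass weighs 5.21 × 9.81 = 51.11 N and must supply an equal counterclockwise moment, so its lever arm about the pivot is 195.2 / 51.11 = 3.82 m.
That puts it at 4.89 − 3.82 = 1.07 m from the left end.

x ≈ 1.07 m from the left end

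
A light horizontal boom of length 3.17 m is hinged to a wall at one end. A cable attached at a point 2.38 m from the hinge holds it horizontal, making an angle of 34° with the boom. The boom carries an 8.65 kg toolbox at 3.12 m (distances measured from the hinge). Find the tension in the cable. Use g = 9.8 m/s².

About the hinge:
Toolbox: 8.65 × 9.8 = 84.77 N down at 3.12 m → arm 3.12 m, τ = 84.77 × 3.12 = 264.5 N·m clockwise.
Total clockwise load moment = 264.5 N·m.
The cable tension T acts at 2.38 m; only its component perpendicular to the boom, T sinθ, produces torque. sin 34° = 0.5592.
Στ = 0 ⇒ T × 2.38 × 0.5592 = 264.5 ⇒ T = 264.5 / 1.331 = 199 N.

T ≈ 199 N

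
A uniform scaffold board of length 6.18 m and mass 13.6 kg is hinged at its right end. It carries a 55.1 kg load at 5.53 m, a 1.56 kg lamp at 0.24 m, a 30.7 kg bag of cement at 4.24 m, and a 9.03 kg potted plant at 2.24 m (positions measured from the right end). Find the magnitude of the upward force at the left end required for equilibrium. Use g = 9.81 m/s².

About the right end:
Beam weight: 13.6 × 9.81 = 133.4 N down at 3.09 m → arm 3.09 m, τ = 133.4 × 3.09 = 412.2 N·m counterclockwise.
Load: 55.1 × 9.81 = 540.5 N down at 5.53 m → arm 5.53 m, τ = 540.5 × 5.53 = 2989 N·m counterclockwise.
Lamp: 1.56 × 9.81 = 15.3 N down at 0.24 m → arm 0.24 m, τ = 15.3 × 0.24 = 3.672 N·m counterclockwise.
Bag of cement: 30.7 × 9.81 = 301.2 N down at 4.24 m → arm 4.24 m, τ = 301.2 × 4.24 = 1277 N·m counterclockwise.
Potted plant: 9.03 × 9.81 = 88.58 N down at 2.24 m → arm 2.24 m, τ = 88.58 × 2.24 = 198.4 N·m counterclockwise.
Net moment of the loads = 4880 N·m counterclockwise.
The upward force F acts at the left end, arm 6.18 m, giving F × 6.18 clockwise.
Setting net torque to zero: F × 6.18 = 4880 → F = 4880 / 6.18 = 790 N.

F ≈ 790 N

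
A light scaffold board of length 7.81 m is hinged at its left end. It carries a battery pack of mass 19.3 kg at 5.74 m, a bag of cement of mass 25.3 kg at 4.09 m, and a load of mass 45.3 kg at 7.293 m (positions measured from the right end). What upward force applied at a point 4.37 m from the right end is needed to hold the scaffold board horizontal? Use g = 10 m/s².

Sum moments about the left end (the unknown pivot reaction has zero arm there).
Battery pack: 19.3 × 10 = 193 N down at 5.74 m → arm 2.07 m, τ = 193 × 2.07 = 399.5 N·m clockwise.
Bag of cement: 25.3 × 10 = 253 N down at 4.09 m → arm 3.72 m, τ = 253 × 3.72 = 941.2 N·m clockwise.
Load: 45.3 × 10 = 453 N down at 7.293 m → arm 0.517 m, τ = 453 × 0.517 = 234.2 N·m clockwise.
Net moment of the loads = 1575 N·m clockwise.
The upward force F acts at a point 4.37 m from the right end, arm 3.44 m, giving F × 3.44 counterclockwise.
For rotational equilibrium, F × 3.44 = 1575, so F = 1575 / 3.44 = 458 N.

F ≈ 458 N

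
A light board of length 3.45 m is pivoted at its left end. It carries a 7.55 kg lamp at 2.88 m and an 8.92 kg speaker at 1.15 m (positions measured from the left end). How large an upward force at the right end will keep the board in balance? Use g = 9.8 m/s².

F ≈ 90.9 N

Taking torques about the left end:
Lamp: 7.55 × 9.8 = 73.99 N down at 2.88 m → arm 2.88 m, τ = 73.99 × 2.88 = 213.1 N·m clockwise.
Speaker: 8.92 × 9.8 = 87.42 N down at 1.15 m → arm 1.15 m, τ = 87.42 × 1.15 = 100.5 N·m clockwise.
Net moment of the loads = 313.6 N·m clockwise.
The upward force F acts at the right end, arm 3.45 m, giving F × 3.45 counterclockwise.
Balancing moments: F × 3.45 = 313.6, giving F = 313.6 / 3.45 = 90.9 N.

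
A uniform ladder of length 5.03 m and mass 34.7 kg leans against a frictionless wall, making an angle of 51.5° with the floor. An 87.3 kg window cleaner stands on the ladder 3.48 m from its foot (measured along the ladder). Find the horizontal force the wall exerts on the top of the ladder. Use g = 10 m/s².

N_wall ≈ 618 N

Taking torques about the foot of the ladder:
Ladder weight 34.7×10 = 347 N acts at 2.515 m along the ladder; its horizontal arm is 2.515·cos51.5° = 1.566 m → τ = 543.4 N·m clockwise.
Window cleaner: 87.3×10 = 873 N at 3.48 m → arm 2.166 m → τ = 1891 N·m clockwise.
Wall normal N acts horizontally at the top; its moment arm is the height L sinθ = 5.03·sin51.5° = 3.937 m, counterclockwise.
Στ = 0 ⇒ N × 3.937 = 2434 ⇒ N = 618 N.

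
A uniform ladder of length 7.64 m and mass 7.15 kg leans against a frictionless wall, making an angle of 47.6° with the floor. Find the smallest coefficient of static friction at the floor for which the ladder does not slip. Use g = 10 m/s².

μ_min ≈ 0.457

Sum moments about the foot of the ladder (the floor normal and friction both act there and drop out).
Ladder weight 7.15×10 = 71.5 N acts at 3.82 m along the ladder; its horizontal arm is 3.82·cos47.6° = 2.576 m → τ = 184.2 N·m clockwise.
Wall normal N acts horizontally at the top; its moment arm is the height L sinθ = 7.64·sin47.6° = 5.642 m, counterclockwise.
Στ = 0 ⇒ N × 5.642 = 184.2 ⇒ N = 32.65 N.
ΣFx = 0 ⇒ f = N_wall = 32.65 N. ΣFy = 0 ⇒ N_floor = 71.5 N.
μ_min = f / N_floor = 32.65 / 71.5 = 0.457.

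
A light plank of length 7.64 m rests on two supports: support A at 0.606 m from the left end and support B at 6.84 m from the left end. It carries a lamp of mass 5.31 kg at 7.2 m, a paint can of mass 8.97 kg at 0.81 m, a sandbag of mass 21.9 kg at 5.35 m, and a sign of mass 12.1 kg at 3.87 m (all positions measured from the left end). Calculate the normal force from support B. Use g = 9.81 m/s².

About support A:
Lamp: 5.31 × 9.81 = 52.09 N down at 7.2 m → arm 6.594 m, τ = 52.09 × 6.594 = 343.5 N·m clockwise.
Paint can: 8.97 × 9.81 = 88 N down at 0.81 m → arm 0.204 m, τ = 88 × 0.204 = 17.95 N·m clockwise.
Sandbag: 21.9 × 9.81 = 214.8 N down at 5.35 m → arm 4.744 m, τ = 214.8 × 4.744 = 1019 N·m clockwise.
Sign: 12.1 × 9.81 = 118.7 N down at 3.87 m → arm 3.264 m, τ = 118.7 × 3.264 = 387.4 N·m clockwise.
Net load moment about support A = 1768 N·m clockwise.
Reaction R at support B is upward at 6.84 m, arm 6.234 m → moment R × 6.234 counterclockwise.
Balancing moments: R × 6.234 = 1768, giving R = 284 N.

R_B ≈ 284 N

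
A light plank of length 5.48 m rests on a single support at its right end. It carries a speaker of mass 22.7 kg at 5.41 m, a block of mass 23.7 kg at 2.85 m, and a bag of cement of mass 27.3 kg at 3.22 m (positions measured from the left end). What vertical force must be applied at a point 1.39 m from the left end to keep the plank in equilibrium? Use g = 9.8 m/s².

F ≈ 301 N

Sum moments about the right end (the unknown pivot reaction has zero arm there).
Speaker: 22.7 × 9.8 = 222.5 N down at 5.41 m → arm 0.07 m, τ = 222.5 × 0.07 = 15.58 N·m counterclockwise.
Block: 23.7 × 9.8 = 232.3 N down at 2.85 m → arm 2.63 m, τ = 232.3 × 2.63 = 610.9 N·m counterclockwise.
Bag of cement: 27.3 × 9.8 = 267.5 N down at 3.22 m → arm 2.26 m, τ = 267.5 × 2.26 = 604.5 N·m counterclockwise.
Net moment of the loads = 1231 N·m counterclockwise.
The upward force F acts at a point 1.39 m from the left end, arm 4.09 m, giving F × 4.09 clockwise.
Balancing moments: F × 4.09 = 1231, giving F = 1231 / 4.09 = 301 N.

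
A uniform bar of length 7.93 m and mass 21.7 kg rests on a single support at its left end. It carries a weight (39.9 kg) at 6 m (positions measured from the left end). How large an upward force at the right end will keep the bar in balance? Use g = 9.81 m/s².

Taking torques about the left end:
Beam weight: 21.7 × 9.81 = 212.9 N down at 3.965 m → arm 3.965 m, τ = 212.9 × 3.965 = 844.1 N·m clockwise.
Weight: 39.9 × 9.81 = 391.4 N down at 6 m → arm 6 m, τ = 391.4 × 6 = 2348 N·m clockwise.
Net moment of the loads = 3192 N·m clockwise.
The upward force F acts at the right end, arm 7.93 m, giving F × 7.93 counterclockwise.
Balancing moments: F × 7.93 = 3192, giving F = 3192 / 7.93 = 403 N.

F ≈ 403 N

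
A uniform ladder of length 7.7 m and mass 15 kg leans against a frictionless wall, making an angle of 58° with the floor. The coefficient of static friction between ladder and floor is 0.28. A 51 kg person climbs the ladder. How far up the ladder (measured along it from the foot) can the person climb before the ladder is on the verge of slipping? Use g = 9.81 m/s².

Choose the foot of the ladder as the axis so the floor normal and friction both act there and drop out.
Ladder weight 15×9.81 = 147.2 N acts at 3.85 m along the ladder; its horizontal arm is 3.85·cos58° = 2.04 m → τ = 300.3 N·m clockwise.
Person weight 51×9.81 = 500.3 N at distance d → arm d·cos58° → τ = 500.3·d·0.5299 clockwise.
Wall normal N at the top has arm L sinθ = 6.53 m counterclockwise, so Στ = 0 gives N·6.53 = 300.3 + 265.1·d.
ΣFy = 0 ⇒ N_floor = 647.5 N, so the maximum friction is μ_s·N_floor = 0.28×647.5 = 181.3 N. ΣFx = 0 ⇒ N_wall = f, so at the slipping point N = 181.3 N.
Substituting: 181.3×6.53 = 300.3 + 265.1·d ⇒ d = (1184 − 300.3) / 265.1 = 3.33 m.

d ≈ 3.33 m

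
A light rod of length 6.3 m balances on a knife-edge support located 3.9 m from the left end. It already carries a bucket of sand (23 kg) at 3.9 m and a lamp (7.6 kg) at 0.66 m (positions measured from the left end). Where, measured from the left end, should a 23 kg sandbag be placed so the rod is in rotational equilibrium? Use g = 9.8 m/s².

About the knife-edge support (at 3.9 m from the left end):
Bucket of sand: acts at the knife-edge support, moment arm 0 → no torque.
Lamp: 7.6 × 9.8 = 74.48 N down at 0.66 m → arm 3.24 m, τ = 74.48 × 3.24 = 241.3 N·m counterclockwise.
Net moment of existing loads = 241.3 N·m counterclockwise.
The sandbag weighs 23 × 9.8 = 225.4 N and must supply an equal clockwise moment, so its lever arm about the knife-edge support is 241.3 / 225.4 = 1.07 m.
That puts it at 3.9 + 1.07 = 4.97 m from the left end.

x ≈ 4.97 m from the left end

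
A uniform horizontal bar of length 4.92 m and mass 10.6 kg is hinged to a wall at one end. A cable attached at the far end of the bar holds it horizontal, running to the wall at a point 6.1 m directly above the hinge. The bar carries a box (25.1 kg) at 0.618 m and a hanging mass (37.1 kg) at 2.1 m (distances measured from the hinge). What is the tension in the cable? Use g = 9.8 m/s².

Sum moments about the hinge (the unknown hinge reaction has zero arm there).
Beam weight: 10.6 × 9.8 = 103.9 N down at 2.46 m → arm 2.46 m, τ = 103.9 × 2.46 = 255.6 N·m clockwise.
Box: 25.1 × 9.8 = 246 N down at 0.618 m → arm 0.618 m, τ = 246 × 0.618 = 152 N·m clockwise.
Hanging mass: 37.1 × 9.8 = 363.6 N down at 2.1 m → arm 2.1 m, τ = 363.6 × 2.1 = 763.6 N·m clockwise.
Total clockwise load moment = 1171 N·m.
The cable tension T acts at 4.92 m; only its component perpendicular to the bar, T sinθ, produces torque. sinθ = h/√(h²+d²) = 6.1/√(6.1²+4.92²) = 0.7784.
Balancing moments: T × 4.92 × 0.7784 = 1171, giving T = 1171 / 3.83 = 306 N.

T ≈ 306 N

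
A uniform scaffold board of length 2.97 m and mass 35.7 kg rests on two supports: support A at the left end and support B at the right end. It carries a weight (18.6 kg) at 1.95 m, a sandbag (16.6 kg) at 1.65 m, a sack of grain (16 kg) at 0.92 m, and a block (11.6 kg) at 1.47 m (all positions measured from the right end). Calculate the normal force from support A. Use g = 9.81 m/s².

R_A ≈ 490 N

Sum moments about support B (its reaction then has zero moment arm).
Beam weight: 35.7 × 9.81 = 350.2 N down at 1.485 m → arm 1.485 m, τ = 350.2 × 1.485 = 520 N·m counterclockwise.
Weight: 18.6 × 9.81 = 182.5 N down at 1.95 m → arm 1.95 m, τ = 182.5 × 1.95 = 355.9 N·m counterclockwise.
Sandbag: 16.6 × 9.81 = 162.8 N down at 1.65 m → arm 1.65 m, τ = 162.8 × 1.65 = 268.6 N·m counterclockwise.
Sack of grain: 16 × 9.81 = 157 N down at 0.92 m → arm 0.92 m, τ = 157 × 0.92 = 144.4 N·m counterclockwise.
Block: 11.6 × 9.81 = 113.8 N down at 1.47 m → arm 1.47 m, τ = 113.8 × 1.47 = 167.3 N·m counterclockwise.
Net load moment about support B = 1456 N·m counterclockwise.
Reaction R at support A is upward at 2.97 m, arm 2.97 m → moment R × 2.97 clockwise.
Setting net torque to zero: R × 2.97 = 1456 → R = 490 N.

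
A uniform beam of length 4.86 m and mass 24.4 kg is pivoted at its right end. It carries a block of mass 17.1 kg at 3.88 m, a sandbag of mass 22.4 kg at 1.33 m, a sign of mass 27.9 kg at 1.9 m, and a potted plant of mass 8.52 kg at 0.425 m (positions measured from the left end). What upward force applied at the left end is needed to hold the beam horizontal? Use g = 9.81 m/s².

Taking torques about the right end:
Beam weight: 24.4 × 9.81 = 239.4 N down at 2.43 m → arm 2.43 m, τ = 239.4 × 2.43 = 581.7 N·m counterclockwise.
Block: 17.1 × 9.81 = 167.8 N down at 3.88 m → arm 0.98 m, τ = 167.8 × 0.98 = 164.4 N·m counterclockwise.
Sandbag: 22.4 × 9.81 = 219.7 N down at 1.33 m → arm 3.53 m, τ = 219.7 × 3.53 = 775.5 N·m counterclockwise.
Sign: 27.9 × 9.81 = 273.7 N down at 1.9 m → arm 2.96 m, τ = 273.7 × 2.96 = 810.2 N·m counterclockwise.
Potted plant: 8.52 × 9.81 = 83.58 N down at 0.425 m → arm 4.435 m, τ = 83.58 × 4.435 = 370.7 N·m counterclockwise.
Net moment of the loads = 2702 N·m counterclockwise.
The upward force F acts at the left end, arm 4.86 m, giving F × 4.86 clockwise.
Setting net torque to zero: F × 4.86 = 2702 → F = 2702 / 4.86 = 556 N.

F ≈ 556 N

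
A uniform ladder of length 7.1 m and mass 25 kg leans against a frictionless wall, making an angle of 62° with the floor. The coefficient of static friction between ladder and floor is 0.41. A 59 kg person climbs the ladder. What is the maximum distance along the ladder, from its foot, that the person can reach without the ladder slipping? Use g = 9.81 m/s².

d ≈ 6.29 m

Sum moments about the foot of the ladder (the floor normal and friction both act there and drop out).
Ladder weight 25×9.81 = 245.2 N acts at 3.55 m along the ladder; its horizontal arm is 3.55·cos62° = 1.667 m → τ = 408.7 N·m clockwise.
Person weight 59×9.81 = 578.8 N at distance d → arm d·cos62° → τ = 578.8·d·0.4695 clockwise.
Wall normal N at the top has arm L sinθ = 6.269 m counterclockwise, so Στ = 0 gives N·6.269 = 408.7 + 271.7·d.
ΣFy = 0 ⇒ N_floor = 824 N, so the maximum friction is μ_s·N_floor = 0.41×824 = 337.8 N. ΣFx = 0 ⇒ N_wall = f, so at the slipping point N = 337.8 N.
Substituting: 337.8×6.269 = 408.7 + 271.7·d ⇒ d = (2118 − 408.7) / 271.7 = 6.29 m.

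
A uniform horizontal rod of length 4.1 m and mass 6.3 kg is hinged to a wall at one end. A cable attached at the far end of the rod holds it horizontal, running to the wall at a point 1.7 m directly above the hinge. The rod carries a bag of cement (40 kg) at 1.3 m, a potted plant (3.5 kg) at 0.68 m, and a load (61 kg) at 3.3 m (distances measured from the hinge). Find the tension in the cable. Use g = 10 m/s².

T ≈ 1710 N

Choose the hinge as the axis so the unknown hinge reaction has zero arm there.
Beam weight: 6.3 × 10 = 63 N down at 2.05 m → arm 2.05 m, τ = 63 × 2.05 = 129.1 N·m clockwise.
Bag of cement: 40 × 10 = 400 N down at 1.3 m → arm 1.3 m, τ = 400 × 1.3 = 520 N·m clockwise.
Potted plant: 3.5 × 10 = 35 N down at 0.68 m → arm 0.68 m, τ = 35 × 0.68 = 23.8 N·m clockwise.
Load: 61 × 10 = 610 N down at 3.3 m → arm 3.3 m, τ = 610 × 3.3 = 2013 N·m clockwise.
Total clockwise load moment = 2686 N·m.
The cable tension T acts at 4.1 m; only its component perpendicular to the rod, T sinθ, produces torque. sinθ = h/√(h²+d²) = 1.7/√(1.7²+4.1²) = 0.383.
Balancing moments: T × 4.1 × 0.383 = 2686, giving T = 2686 / 1.57 = 1710 N.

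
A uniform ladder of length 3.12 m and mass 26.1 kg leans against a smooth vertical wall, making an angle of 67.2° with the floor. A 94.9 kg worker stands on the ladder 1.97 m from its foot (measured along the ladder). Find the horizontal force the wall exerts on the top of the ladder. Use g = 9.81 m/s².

About the foot of the ladder:
Ladder weight 26.1×9.81 = 256 N acts at 1.56 m along the ladder; its horizontal arm is 1.56·cos67.2° = 0.6045 m → τ = 154.8 N·m clockwise.
Worker: 94.9×9.81 = 931 N at 1.97 m → arm 0.7634 m → τ = 710.7 N·m clockwise.
Wall normal N acts horizontally at the top; its moment arm is the height L sinθ = 3.12·sin67.2° = 2.876 m, counterclockwise.
Balancing moments: N × 2.876 = 865.5, giving N = 301 N.

N_wall ≈ 301 N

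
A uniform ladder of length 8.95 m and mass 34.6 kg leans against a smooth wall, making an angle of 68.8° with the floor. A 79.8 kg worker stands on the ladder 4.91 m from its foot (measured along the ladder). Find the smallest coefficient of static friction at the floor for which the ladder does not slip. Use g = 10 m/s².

μ_min ≈ 0.207

Sum moments about the foot of the ladder (the floor normal and friction both act there and drop out).
Ladder weight 34.6×10 = 346 N acts at 4.475 m along the ladder; its horizontal arm is 4.475·cos68.8° = 1.618 m → τ = 559.8 N·m clockwise.
Worker: 79.8×10 = 798 N at 4.91 m → arm 1.776 m → τ = 1417 N·m clockwise.
Wall normal N acts horizontally at the top; its moment arm is the height L sinθ = 8.95·sin68.8° = 8.344 m, counterclockwise.
Setting net torque to zero: N × 8.344 = 1977 → N = 236.9 N.
ΣFx = 0 ⇒ f = N_wall = 236.9 N. ΣFy = 0 ⇒ N_floor = 1144 N.
μ_min = f / N_floor = 236.9 / 1144 = 0.207.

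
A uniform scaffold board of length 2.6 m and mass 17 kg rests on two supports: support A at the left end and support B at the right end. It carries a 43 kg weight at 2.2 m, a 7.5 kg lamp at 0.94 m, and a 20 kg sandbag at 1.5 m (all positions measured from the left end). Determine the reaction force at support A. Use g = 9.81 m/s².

Taking torques about support B:
Beam weight: 17 × 9.81 = 166.8 N down at 1.3 m → arm 1.3 m, τ = 166.8 × 1.3 = 216.8 N·m counterclockwise.
Weight: 43 × 9.81 = 421.8 N down at 2.2 m → arm 0.4 m, τ = 421.8 × 0.4 = 168.7 N·m counterclockwise.
Lamp: 7.5 × 9.81 = 73.58 N down at 0.94 m → arm 1.66 m, τ = 73.58 × 1.66 = 122.1 N·m counterclockwise.
Sandbag: 20 × 9.81 = 196.2 N down at 1.5 m → arm 1.1 m, τ = 196.2 × 1.1 = 215.8 N·m counterclockwise.
Net load moment about support B = 723.4 N·m counterclockwise.
Reaction R at support A is upward at 0 m, arm 2.6 m → moment R × 2.6 clockwise.
Setting net torque to zero: R × 2.6 = 723.4 → R = 278 N.

R_A ≈ 278 N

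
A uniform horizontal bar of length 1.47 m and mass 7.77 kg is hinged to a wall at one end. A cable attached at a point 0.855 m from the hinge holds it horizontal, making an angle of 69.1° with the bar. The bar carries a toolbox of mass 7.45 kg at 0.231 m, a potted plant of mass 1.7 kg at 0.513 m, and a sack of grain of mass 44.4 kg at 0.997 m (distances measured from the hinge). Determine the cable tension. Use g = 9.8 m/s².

T ≈ 645 N

About the hinge:
Beam weight: 7.77 × 9.8 = 76.15 N down at 0.735 m → arm 0.735 m, τ = 76.15 × 0.735 = 55.97 N·m clockwise.
Toolbox: 7.45 × 9.8 = 73.01 N down at 0.231 m → arm 0.231 m, τ = 73.01 × 0.231 = 16.87 N·m clockwise.
Potted plant: 1.7 × 9.8 = 16.66 N down at 0.513 m → arm 0.513 m, τ = 16.66 × 0.513 = 8.547 N·m clockwise.
Sack of grain: 44.4 × 9.8 = 435.1 N down at 0.997 m → arm 0.997 m, τ = 435.1 × 0.997 = 433.8 N·m clockwise.
Total clockwise load moment = 515.2 N·m.
The cable tension T acts at 0.855 m; only its component perpendicular to the bar, T sinθ, produces torque. sin 69.1° = 0.9342.
Balancing moments: T × 0.855 × 0.9342 = 515.2, giving T = 515.2 / 0.7987 = 645 N.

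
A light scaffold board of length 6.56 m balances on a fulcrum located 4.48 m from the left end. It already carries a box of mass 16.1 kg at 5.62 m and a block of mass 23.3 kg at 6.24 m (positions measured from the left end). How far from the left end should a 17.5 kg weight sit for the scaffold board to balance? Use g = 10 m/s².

Taking torques about the fulcrum (at 4.48 m from the left end):
Box: 16.1 × 10 = 161 N down at 5.62 m → arm 1.14 m, τ = 161 × 1.14 = 183.5 N·m clockwise.
Block: 23.3 × 10 = 233 N down at 6.24 m → arm 1.76 m, τ = 233 × 1.76 = 410.1 N·m clockwise.
Net moment of existing loads = 593.6 N·m clockwise.
The weight weighs 17.5 × 10 = 175 N and must supply an equal counterclockwise moment, so its lever arm about the fulcrum is 593.6 / 175 = 3.39 m.
That puts it at 4.48 − 3.39 = 1.09 m from the left end.

x ≈ 1.09 m from the left end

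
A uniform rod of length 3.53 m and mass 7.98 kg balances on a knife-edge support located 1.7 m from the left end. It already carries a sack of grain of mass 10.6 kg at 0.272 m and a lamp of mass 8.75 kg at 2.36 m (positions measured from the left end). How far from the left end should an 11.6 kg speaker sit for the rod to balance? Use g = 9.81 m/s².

x ≈ 2.46 m from the left end

Choose the knife-edge support (at 1.7 m from the left end) as the axis so the support reaction has zero arm there.
Beam weight: 7.98 × 9.81 = 78.28 N down at 1.765 m → arm 0.065 m, τ = 78.28 × 0.065 = 5.088 N·m clockwise.
Sack of grain: 10.6 × 9.81 = 104 N down at 0.272 m → arm 1.428 m, τ = 104 × 1.428 = 148.5 N·m counterclockwise.
Lamp: 8.75 × 9.81 = 85.84 N down at 2.36 m → arm 0.66 m, τ = 85.84 × 0.66 = 56.65 N·m clockwise.
Net moment of existing loads = 86.76 N·m counterclockwise.
The speaker weighs 11.6 × 9.81 = 113.8 N and must supply an equal clockwise moment, so its lever arm about the knife-edge support is 86.76 / 113.8 = 0.762 m.
That puts it at 1.7 + 0.762 = 2.46 m from the left end.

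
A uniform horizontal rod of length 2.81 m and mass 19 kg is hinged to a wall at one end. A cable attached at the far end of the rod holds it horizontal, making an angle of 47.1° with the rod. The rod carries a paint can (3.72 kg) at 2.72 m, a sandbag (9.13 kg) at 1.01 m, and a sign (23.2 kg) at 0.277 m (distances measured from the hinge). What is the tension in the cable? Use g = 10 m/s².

About the hinge:
Beam weight: 19 × 10 = 190 N down at 1.405 m → arm 1.405 m, τ = 190 × 1.405 = 266.9 N·m clockwise.
Paint can: 3.72 × 10 = 37.2 N down at 2.72 m → arm 2.72 m, τ = 37.2 × 2.72 = 101.2 N·m clockwise.
Sandbag: 9.13 × 10 = 91.3 N down at 1.01 m → arm 1.01 m, τ = 91.3 × 1.01 = 92.21 N·m clockwise.
Sign: 23.2 × 10 = 232 N down at 0.277 m → arm 0.277 m, τ = 232 × 0.277 = 64.26 N·m clockwise.
Total clockwise load moment = 524.6 N·m.
The cable tension T acts at 2.81 m; only its component perpendicular to the rod, T sinθ, produces torque. sin 47.1° = 0.7325.
Balancing moments: T × 2.81 × 0.7325 = 524.6, giving T = 524.6 / 2.058 = 255 N.

T ≈ 255 N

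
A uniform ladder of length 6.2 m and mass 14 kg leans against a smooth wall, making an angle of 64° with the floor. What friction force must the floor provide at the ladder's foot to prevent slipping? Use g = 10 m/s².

Take moments about the foot of the ladder.
Ladder weight 14×10 = 140 N acts at 3.1 m along the ladder; its horizontal arm is 3.1·cos64° = 1.359 m → τ = 190.3 N·m clockwise.
Wall normal N acts horizontally at the top; its moment arm is the height L sinθ = 6.2·sin64° = 5.573 m, counterclockwise.
Στ = 0 ⇒ N × 5.573 = 190.3 ⇒ N = 34.1 N.
ΣFx = 0: friction at the foot balances the wall's push, so f = N_wall = 34.1 N.

f ≈ 34.1 N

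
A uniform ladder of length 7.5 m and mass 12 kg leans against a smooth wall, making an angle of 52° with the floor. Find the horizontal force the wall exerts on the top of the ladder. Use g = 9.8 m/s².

Sum moments about the foot of the ladder (the floor normal and friction both act there and drop out).
Ladder weight 12×9.8 = 117.6 N acts at 3.75 m along the ladder; its horizontal arm is 3.75·cos52° = 2.309 m → τ = 271.5 N·m clockwise.
Wall normal N acts horizontally at the top; its moment arm is the height L sinθ = 7.5·sin52° = 5.91 m, counterclockwise.
For rotational equilibrium, N × 5.91 = 271.5, so N = 45.9 N.

N_wall ≈ 45.9 N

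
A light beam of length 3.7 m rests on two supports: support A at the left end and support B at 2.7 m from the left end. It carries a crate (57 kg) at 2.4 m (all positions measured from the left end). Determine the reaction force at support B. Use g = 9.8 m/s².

Choose support A as the axis so its reaction then has zero moment arm.
Crate: 57 × 9.8 = 558.6 N down at 2.4 m → arm 2.4 m, τ = 558.6 × 2.4 = 1341 N·m clockwise.
Net load moment about support A = 1341 N·m clockwise.
Reaction R at support B is upward at 2.7 m, arm 2.7 m → moment R × 2.7 counterclockwise.
Setting net torque to zero: R × 2.7 = 1341 → R = 497 N.

R_B ≈ 497 N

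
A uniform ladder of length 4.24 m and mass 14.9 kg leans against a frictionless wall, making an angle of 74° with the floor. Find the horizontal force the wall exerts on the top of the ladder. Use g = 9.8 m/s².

N_wall ≈ 20.9 N

Choose the foot of the ladder as the axis so the floor normal and friction both act there and drop out.
Ladder weight 14.9×9.8 = 146 N acts at 2.12 m along the ladder; its horizontal arm is 2.12·cos74° = 0.5844 m → τ = 85.32 N·m clockwise.
Wall normal N acts horizontally at the top; its moment arm is the height L sinθ = 4.24·sin74° = 4.076 m, counterclockwise.
Balancing moments: N × 4.076 = 85.32, giving N = 20.9 N.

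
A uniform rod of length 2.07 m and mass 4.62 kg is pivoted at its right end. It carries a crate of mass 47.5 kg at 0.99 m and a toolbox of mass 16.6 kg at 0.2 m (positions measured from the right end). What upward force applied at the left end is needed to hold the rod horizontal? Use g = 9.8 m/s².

F ≈ 261 N

Taking torques about the right end:
Beam weight: 4.62 × 9.8 = 45.28 N down at 1.035 m → arm 1.035 m, τ = 45.28 × 1.035 = 46.86 N·m counterclockwise.
Crate: 47.5 × 9.8 = 465.5 N down at 0.99 m → arm 0.99 m, τ = 465.5 × 0.99 = 460.8 N·m counterclockwise.
Toolbox: 16.6 × 9.8 = 162.7 N down at 0.2 m → arm 0.2 m, τ = 162.7 × 0.2 = 32.54 N·m counterclockwise.
Net moment of the loads = 540.2 N·m counterclockwise.
The upward force F acts at the left end, arm 2.07 m, giving F × 2.07 clockwise.
Balancing moments: F × 2.07 = 540.2, giving F = 540.2 / 2.07 = 261 N.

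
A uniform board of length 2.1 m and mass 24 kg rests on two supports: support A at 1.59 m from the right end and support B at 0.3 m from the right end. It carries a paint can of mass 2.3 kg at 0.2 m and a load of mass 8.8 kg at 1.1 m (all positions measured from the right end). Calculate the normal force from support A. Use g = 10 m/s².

R_A ≈ 192 N

Choose support B as the axis so its reaction then has zero moment arm.
Beam weight: 24 × 10 = 240 N down at 1.05 m → arm 0.75 m, τ = 240 × 0.75 = 180 N·m counterclockwise.
Paint can: 2.3 × 10 = 23 N down at 0.2 m → arm 0.1 m, τ = 23 × 0.1 = 2.3 N·m clockwise.
Load: 8.8 × 10 = 88 N down at 1.1 m → arm 0.8 m, τ = 88 × 0.8 = 70.4 N·m counterclockwise.
Net load moment about support B = 248.1 N·m counterclockwise.
Reaction R at support A is upward at 1.59 m, arm 1.29 m → moment R × 1.29 clockwise.
Setting net torque to zero: R × 1.29 = 248.1 → R = 192 N.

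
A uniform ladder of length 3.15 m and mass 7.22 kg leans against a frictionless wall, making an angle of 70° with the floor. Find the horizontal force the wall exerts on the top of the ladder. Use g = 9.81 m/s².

Sum moments about the foot of the ladder (the floor normal and friction both act there and drop out).
Ladder weight 7.22×9.81 = 70.83 N acts at 1.575 m along the ladder; its horizontal arm is 1.575·cos70° = 0.5387 m → τ = 38.16 N·m clockwise.
Wall normal N acts horizontally at the top; its moment arm is the height L sinθ = 3.15·sin70° = 2.96 m, counterclockwise.
Στ = 0 ⇒ N × 2.96 = 38.16 ⇒ N = 12.9 N.

N_wall ≈ 12.9 N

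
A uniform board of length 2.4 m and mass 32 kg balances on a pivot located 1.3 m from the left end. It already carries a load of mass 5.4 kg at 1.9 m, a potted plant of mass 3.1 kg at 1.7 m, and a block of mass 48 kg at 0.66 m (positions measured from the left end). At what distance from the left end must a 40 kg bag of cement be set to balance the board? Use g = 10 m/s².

x ≈ 2.04 m from the left end

Sum moments about the pivot (at 1.3 m from the left end) (the support reaction has zero arm there).
Beam weight: 32 × 10 = 320 N down at 1.2 m → arm 0.1 m, τ = 320 × 0.1 = 32 N·m counterclockwise.
Load: 5.4 × 10 = 54 N down at 1.9 m → arm 0.6 m, τ = 54 × 0.6 = 32.4 N·m clockwise.
Potted plant: 3.1 × 10 = 31 N down at 1.7 m → arm 0.4 m, τ = 31 × 0.4 = 12.4 N·m clockwise.
Block: 48 × 10 = 480 N down at 0.66 m → arm 0.64 m, τ = 480 × 0.64 = 307.2 N·m counterclockwise.
Net moment of existing loads = 294.4 N·m counterclockwise.
The bag of cement weighs 40 × 10 = 400 N and must supply an equal clockwise moment, so its lever arm about the pivot is 294.4 / 400 = 0.736 m.
That puts it at 1.3 + 0.736 = 2.04 m from the left end.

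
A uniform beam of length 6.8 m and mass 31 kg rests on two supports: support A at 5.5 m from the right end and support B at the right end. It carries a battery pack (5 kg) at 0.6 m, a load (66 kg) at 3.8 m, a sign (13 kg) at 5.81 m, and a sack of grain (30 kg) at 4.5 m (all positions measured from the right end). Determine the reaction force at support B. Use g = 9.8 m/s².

R_B ≈ 406 N

Take moments about support A.
Beam weight: 31 × 9.8 = 303.8 N down at 3.4 m → arm 2.1 m, τ = 303.8 × 2.1 = 638 N·m clockwise.
Battery pack: 5 × 9.8 = 49 N down at 0.6 m → arm 4.9 m, τ = 49 × 4.9 = 240.1 N·m clockwise.
Load: 66 × 9.8 = 646.8 N down at 3.8 m → arm 1.7 m, τ = 646.8 × 1.7 = 1100 N·m clockwise.
Sign: 13 × 9.8 = 127.4 N down at 5.81 m → arm 0.31 m, τ = 127.4 × 0.31 = 39.49 N·m counterclockwise.
Sack of grain: 30 × 9.8 = 294 N down at 4.5 m → arm 1 m, τ = 294 × 1 = 294 N·m clockwise.
Net load moment about support A = 2233 N·m clockwise.
Reaction R at support B is upward at 0 m, arm 5.5 m → moment R × 5.5 counterclockwise.
For rotational equilibrium, R × 5.5 = 2233, so R = 406 N.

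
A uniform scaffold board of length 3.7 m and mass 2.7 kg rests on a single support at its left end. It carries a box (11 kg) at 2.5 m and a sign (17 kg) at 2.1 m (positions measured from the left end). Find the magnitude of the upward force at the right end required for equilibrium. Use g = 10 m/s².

F ≈ 184 N

Taking torques about the left end:
Beam weight: 2.7 × 10 = 27 N down at 1.85 m → arm 1.85 m, τ = 27 × 1.85 = 49.95 N·m clockwise.
Box: 11 × 10 = 110 N down at 2.5 m → arm 2.5 m, τ = 110 × 2.5 = 275 N·m clockwise.
Sign: 17 × 10 = 170 N down at 2.1 m → arm 2.1 m, τ = 170 × 2.1 = 357 N·m clockwise.
Net moment of the loads = 682 N·m clockwise.
The upward force F acts at the right end, arm 3.7 m, giving F × 3.7 counterclockwise.
Setting net torque to zero: F × 3.7 = 682 → F = 682 / 3.7 = 184 N.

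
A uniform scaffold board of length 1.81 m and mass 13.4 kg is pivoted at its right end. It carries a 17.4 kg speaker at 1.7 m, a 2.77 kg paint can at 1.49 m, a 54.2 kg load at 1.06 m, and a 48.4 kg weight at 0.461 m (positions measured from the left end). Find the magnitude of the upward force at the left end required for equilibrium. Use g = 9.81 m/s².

Taking torques about the right end:
Beam weight: 13.4 × 9.81 = 131.5 N down at 0.905 m → arm 0.905 m, τ = 131.5 × 0.905 = 119 N·m counterclockwise.
Speaker: 17.4 × 9.81 = 170.7 N down at 1.7 m → arm 0.11 m, τ = 170.7 × 0.11 = 18.78 N·m counterclockwise.
Paint can: 2.77 × 9.81 = 27.17 N down at 1.49 m → arm 0.32 m, τ = 27.17 × 0.32 = 8.694 N·m counterclockwise.
Load: 54.2 × 9.81 = 531.7 N down at 1.06 m → arm 0.75 m, τ = 531.7 × 0.75 = 398.8 N·m counterclockwise.
Weight: 48.4 × 9.81 = 474.8 N down at 0.461 m → arm 1.349 m, τ = 474.8 × 1.349 = 640.5 N·m counterclockwise.
Net moment of the loads = 1186 N·m counterclockwise.
The upward force F acts at the left end, arm 1.81 m, giving F × 1.81 clockwise.
Στ = 0 ⇒ F × 1.81 = 1186 ⇒ F = 1186 / 1.81 = 655 N.

F ≈ 655 N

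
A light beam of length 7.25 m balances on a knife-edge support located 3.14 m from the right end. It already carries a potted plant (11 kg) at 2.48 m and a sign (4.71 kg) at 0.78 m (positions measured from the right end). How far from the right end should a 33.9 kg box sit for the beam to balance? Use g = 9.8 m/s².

x ≈ 3.68 m from the right end

Sum moments about the knife-edge support (at 3.14 m from the right end) (the support reaction has zero arm there).
Potted plant: 11 × 9.8 = 107.8 N down at 2.48 m → arm 0.66 m, τ = 107.8 × 0.66 = 71.15 N·m clockwise.
Sign: 4.71 × 9.8 = 46.16 N down at 0.78 m → arm 2.36 m, τ = 46.16 × 2.36 = 108.9 N·m clockwise.
Net moment of existing loads = 180.1 N·m clockwise.
The box weighs 33.9 × 9.8 = 332.2 N and must supply an equal counterclockwise moment, so its lever arm about the knife-edge support is 180.1 / 332.2 = 0.542 m.
That puts it at 3.14 + 0.542 = 3.68 m from the right end.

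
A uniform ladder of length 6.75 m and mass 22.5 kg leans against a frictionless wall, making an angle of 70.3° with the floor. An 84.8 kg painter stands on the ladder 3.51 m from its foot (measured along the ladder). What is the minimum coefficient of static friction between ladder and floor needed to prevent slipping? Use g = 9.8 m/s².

μ_min ≈ 0.185

Choose the foot of the ladder as the axis so the floor normal and friction both act there and drop out.
Ladder weight 22.5×9.8 = 220.5 N acts at 3.375 m along the ladder; its horizontal arm is 3.375·cos70.3° = 1.138 m → τ = 250.9 N·m clockwise.
Painter: 84.8×9.8 = 831 N at 3.51 m → arm 1.183 m → τ = 983.1 N·m clockwise.
Wall normal N acts horizontally at the top; its moment arm is the height L sinθ = 6.75·sin70.3° = 6.355 m, counterclockwise.
Στ = 0 ⇒ N × 6.355 = 1234 ⇒ N = 194.2 N.
ΣFx = 0 ⇒ f = N_wall = 194.2 N. ΣFy = 0 ⇒ N_floor = 1052 N.
μ_min = f / N_floor = 194.2 / 1052 = 0.185.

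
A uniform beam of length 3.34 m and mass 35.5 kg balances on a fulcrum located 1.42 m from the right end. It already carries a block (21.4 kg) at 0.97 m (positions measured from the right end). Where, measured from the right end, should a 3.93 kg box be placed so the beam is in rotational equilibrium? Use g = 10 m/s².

About the fulcrum (at 1.42 m from the right end):
Beam weight: 35.5 × 10 = 355 N down at 1.67 m → arm 0.25 m, τ = 355 × 0.25 = 88.75 N·m counterclockwise.
Block: 21.4 × 10 = 214 N down at 0.97 m → arm 0.45 m, τ = 214 × 0.45 = 96.3 N·m clockwise.
Net moment of existing loads = 7.55 N·m clockwise.
The box weighs 3.93 × 10 = 39.3 N and must supply an equal counterclockwise moment, so its lever arm about the fulcrum is 7.55 / 39.3 = 0.192 m.
That puts it at 1.42 + 0.192 = 1.61 m from the right end.

x ≈ 1.61 m from the right end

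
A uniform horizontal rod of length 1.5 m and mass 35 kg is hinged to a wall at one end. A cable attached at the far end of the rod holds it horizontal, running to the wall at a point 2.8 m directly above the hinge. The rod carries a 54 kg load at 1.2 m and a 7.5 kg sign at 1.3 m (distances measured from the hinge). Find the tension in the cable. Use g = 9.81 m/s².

T ≈ 748 N

Take moments about the hinge.
Beam weight: 35 × 9.81 = 343.4 N down at 0.75 m → arm 0.75 m, τ = 343.4 × 0.75 = 257.5 N·m clockwise.
Load: 54 × 9.81 = 529.7 N down at 1.2 m → arm 1.2 m, τ = 529.7 × 1.2 = 635.6 N·m clockwise.
Sign: 7.5 × 9.81 = 73.58 N down at 1.3 m → arm 1.3 m, τ = 73.58 × 1.3 = 95.65 N·m clockwise.
Total clockwise load moment = 988.8 N·m.
The cable tension T acts at 1.5 m; only its component perpendicular to the rod, T sinθ, produces torque. sinθ = h/√(h²+d²) = 2.8/√(2.8²+1.5²) = 0.8815.
Στ = 0 ⇒ T × 1.5 × 0.8815 = 988.8 ⇒ T = 988.8 / 1.322 = 748 N.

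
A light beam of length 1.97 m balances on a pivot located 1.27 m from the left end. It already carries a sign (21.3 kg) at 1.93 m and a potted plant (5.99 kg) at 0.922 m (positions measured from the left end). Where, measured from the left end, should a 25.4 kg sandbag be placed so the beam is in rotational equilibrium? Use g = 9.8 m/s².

Take moments about the pivot (at 1.27 m from the left end).
Sign: 21.3 × 9.8 = 208.7 N down at 1.93 m → arm 0.66 m, τ = 208.7 × 0.66 = 137.7 N·m clockwise.
Potted plant: 5.99 × 9.8 = 58.7 N down at 0.922 m → arm 0.348 m, τ = 58.7 × 0.348 = 20.43 N·m counterclockwise.
Net moment of existing loads = 117.3 N·m clockwise.
The sandbag weighs 25.4 × 9.8 = 248.9 N and must supply an equal counterclockwise moment, so its lever arm about the pivot is 117.3 / 248.9 = 0.471 m.
That puts it at 1.27 − 0.471 = 0.799 m from the left end.

x ≈ 0.799 m from the left end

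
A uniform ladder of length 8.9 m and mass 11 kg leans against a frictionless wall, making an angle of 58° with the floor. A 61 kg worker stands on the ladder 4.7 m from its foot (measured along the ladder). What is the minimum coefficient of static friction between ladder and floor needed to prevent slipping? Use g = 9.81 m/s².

Choose the foot of the ladder as the axis so the floor normal and friction both act there and drop out.
Ladder weight 11×9.81 = 107.9 N acts at 4.45 m along the ladder; its horizontal arm is 4.45·cos58° = 2.358 m → τ = 254.4 N·m clockwise.
Worker: 61×9.81 = 598.4 N at 4.7 m → arm 2.491 m → τ = 1491 N·m clockwise.
Wall normal N acts horizontally at the top; its moment arm is the height L sinθ = 8.9·sin58° = 7.548 m, counterclockwise.
Setting net torque to zero: N × 7.548 = 1745 → N = 231.2 N.
ΣFx = 0 ⇒ f = N_wall = 231.2 N. ΣFy = 0 ⇒ N_floor = 706.3 N.
μ_min = f / N_floor = 231.2 / 706.3 = 0.327.

μ_min ≈ 0.327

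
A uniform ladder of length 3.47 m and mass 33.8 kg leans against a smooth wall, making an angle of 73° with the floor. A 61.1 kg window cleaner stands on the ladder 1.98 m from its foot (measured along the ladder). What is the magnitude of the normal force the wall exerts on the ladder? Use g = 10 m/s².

Sum moments about the foot of the ladder (the floor normal and friction both act there and drop out).
Ladder weight 33.8×10 = 338 N acts at 1.735 m along the ladder; its horizontal arm is 1.735·cos73° = 0.5073 m → τ = 171.5 N·m clockwise.
Window cleaner: 61.1×10 = 611 N at 1.98 m → arm 0.5789 m → τ = 353.7 N·m clockwise.
Wall normal N acts horizontally at the top; its moment arm is the height L sinθ = 3.47·sin73° = 3.318 m, counterclockwise.
Στ = 0 ⇒ N × 3.318 = 525.2 ⇒ N = 158 N.

N_wall ≈ 158 N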